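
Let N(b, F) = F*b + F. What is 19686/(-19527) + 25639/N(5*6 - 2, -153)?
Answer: -195999845/28880433 ≈ -6.7866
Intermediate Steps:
N(b, F) = F + F*b
19686/(-19527) + 25639/N(5*6 - 2, -153) = 19686/(-19527) + 25639/((-153*(1 + (5*6 - 2)))) = 19686*(-1/19527) + 25639/((-153*(1 + (30 - 2)))) = -6562/6509 + 25639/((-153*(1 + 28))) = -6562/6509 + 25639/((-153*29)) = -6562/6509 + 25639/(-4437) = -6562/6509 + 25639*(-1/4437) = -6562/6509 - 25639/4437 = -195999845/28880433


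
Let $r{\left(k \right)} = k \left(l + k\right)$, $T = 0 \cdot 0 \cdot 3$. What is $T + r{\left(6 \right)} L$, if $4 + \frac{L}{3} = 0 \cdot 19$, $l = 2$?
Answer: $-576$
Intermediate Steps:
$T = 0$ ($T = 0 \cdot 3 = 0$)
$r{\left(k \right)} = k \left(2 + k\right)$
$L = -12$ ($L = -12 + 3 \cdot 0 \cdot 19 = -12 + 3 \cdot 0 = -12 + 0 = -12$)
$T + r{\left(6 \right)} L = 0 + 6 \left(2 + 6\right) \left(-12\right) = 0 + 6 \cdot 8 \left(-12\right) = 0 + 48 \left(-12\right) = 0 - 576 = -576$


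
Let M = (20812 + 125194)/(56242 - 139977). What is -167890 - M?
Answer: -14058123144/83735 ≈ -1.6789e+5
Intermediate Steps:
M = -146006/83735 (M = 146006/(-83735) = 146006*(-1/83735) = -146006/83735 ≈ -1.7437)
-167890 - M = -167890 - 1*(-146006/83735) = -167890 + 146006/83735 = -14058123144/83735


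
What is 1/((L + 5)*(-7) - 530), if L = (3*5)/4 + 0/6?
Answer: -4/2365 ≈ -0.0016913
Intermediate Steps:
L = 15/4 (L = 15*(¼) + 0*(⅙) = 15/4 + 0 = 15/4 ≈ 3.7500)
1/((L + 5)*(-7) - 530) = 1/((15/4 + 5)*(-7) - 530) = 1/((35/4)*(-7) - 530) = 1/(-245/4 - 530) = 1/(-2365/4) = -4/2365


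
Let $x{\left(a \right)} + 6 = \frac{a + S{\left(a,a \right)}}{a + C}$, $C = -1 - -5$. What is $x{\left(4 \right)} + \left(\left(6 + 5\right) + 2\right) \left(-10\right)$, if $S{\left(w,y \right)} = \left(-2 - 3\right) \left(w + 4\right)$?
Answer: $- \frac{281}{2} \approx -140.5$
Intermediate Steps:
$S{\left(w,y \right)} = -20 - 5 w$ ($S{\left(w,y \right)} = - 5 \left(4 + w\right) = -20 - 5 w$)
$C = 4$ ($C = -1 + 5 = 4$)
$x{\left(a \right)} = -6 + \frac{-20 - 4 a}{4 + a}$ ($x{\left(a \right)} = -6 + \frac{a - \left(20 + 5 a\right)}{a + 4} = -6 + \frac{-20 - 4 a}{4 + a}$)
$x{\left(4 \right)} + \left(\left(6 + 5\right) + 2\right) \left(-10\right) = \frac{2 \left(-22 - 20\right)}{4 + 4} + \left(\left(6 + 5\right) + 2\right) \left(-10\right) = \frac{2 \left(-22 - 20\right)}{8} + \left(11 + 2\right) \left(-10\right) = 2 \cdot \frac{1}{8} \left(-42\right) + 13 \left(-10\right) = - \frac{21}{2} - 130 = - \frac{281}{2}$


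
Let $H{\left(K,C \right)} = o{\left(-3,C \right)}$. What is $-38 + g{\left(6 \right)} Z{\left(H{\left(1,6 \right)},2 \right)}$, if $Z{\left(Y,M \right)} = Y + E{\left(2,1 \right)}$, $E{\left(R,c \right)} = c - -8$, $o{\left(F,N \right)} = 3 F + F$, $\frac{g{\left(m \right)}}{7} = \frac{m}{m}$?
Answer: $-59$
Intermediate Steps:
$g{\left(m \right)} = 7$ ($g{\left(m \right)} = 7 \frac{m}{m} = 7 \cdot 1 = 7$)
$o{\left(F,N \right)} = 4 F$
$H{\left(K,C \right)} = -12$ ($H{\left(K,C \right)} = 4 \left(-3\right) = -12$)
$E{\left(R,c \right)} = 8 + c$ ($E{\left(R,c \right)} = c + 8 = 8 + c$)
$Z{\left(Y,M \right)} = 9 + Y$ ($Z{\left(Y,M \right)} = Y + \left(8 + 1\right) = Y + 9 = 9 + Y$)
$-38 + g{\left(6 \right)} Z{\left(H{\left(1,6 \right)},2 \right)} = -38 + 7 \left(9 - 12\right) = -38 + 7 \left(-3\right) = -38 - 21 = -59$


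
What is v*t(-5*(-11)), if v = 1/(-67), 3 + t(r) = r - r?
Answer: 3/67 ≈ 0.044776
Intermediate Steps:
t(r) = -3 (t(r) = -3 + (r - r) = -3 + 0 = -3)
v = -1/67 ≈ -0.014925
v*t(-5*(-11)) = -1/67*(-3) = 3/67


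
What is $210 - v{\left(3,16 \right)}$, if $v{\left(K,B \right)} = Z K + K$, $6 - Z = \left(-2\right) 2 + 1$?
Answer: $180$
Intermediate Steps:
$Z = 9$ ($Z = 6 - \left(\left(-2\right) 2 + 1\right) = 6 - \left(-4 + 1\right) = 6 - -3 = 6 + 3 = 9$)
$v{\left(K,B \right)} = 10 K$ ($v{\left(K,B \right)} = 9 K + K = 10 K$)
$210 - v{\left(3,16 \right)} = 210 - 10 \cdot 3 = 210 - 30 = 180$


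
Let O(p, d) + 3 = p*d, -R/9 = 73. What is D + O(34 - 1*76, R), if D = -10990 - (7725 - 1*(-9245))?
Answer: -369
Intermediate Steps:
R = -657 (R = -9*73 = -657)
O(p, d) = -3 + d*p (O(p, d) = -3 + p*d = -3 + d*p)
D = -27960 (D = -10990 - (7725 + 9245) = -10990 - 1*16970 = -10990 - 16970 = -27960)
D + O(34 - 1*76, R) = -27960 + (-3 - 657*(34 - 1*76)) = -27960 + (-3 - 657*(34 - 76)) = -27960 + (-3 - 657*(-42)) = -27960 + (-3 + 27594) = -27960 + 27591 = -369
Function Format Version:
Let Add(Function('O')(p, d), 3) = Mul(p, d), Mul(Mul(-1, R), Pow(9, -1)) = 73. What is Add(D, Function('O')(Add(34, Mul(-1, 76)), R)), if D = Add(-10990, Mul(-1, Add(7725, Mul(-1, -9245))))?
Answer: -369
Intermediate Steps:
R = -657 (R = Mul(-9, 73) = -657)
Function('O')(p, d) = Add(-3, Mul(d, p)) (Function('O')(p, d) = Add(-3, Mul(p, d)) = Add(-3, Mul(d, p)))
D = -27960 (D = Add(-10990, Mul(-1, Add(7725, 9245))) = Add(-10990, Mul(-1, 16970)) = Add(-10990, -16970) = -27960)
Add(D, Function('O')(Add(34, Mul(-1, 76)), R)) = Add(-27960, Add(-3, Mul(-657, Add(34, Mul(-1, 76))))) = Add(-27960, Add(-3, Mul(-657, Add(34, -76)))) = Add(-27960, Add(-3, Mul(-657, -42))) = Add(-27960, Add(-3, 27594)) = Add(-27960, 27591) = -369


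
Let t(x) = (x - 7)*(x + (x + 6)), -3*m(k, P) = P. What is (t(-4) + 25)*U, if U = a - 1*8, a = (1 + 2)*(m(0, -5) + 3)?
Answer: 282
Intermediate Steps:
m(k, P) = -P/3
a = 14 (a = (1 + 2)*(-1/3*(-5) + 3) = 3*(5/3 + 3) = 3*(14/3) = 14)
U = 6 (U = 14 - 1*8 = 14 - 8 = 6)
t(x) = (-7 + x)*(6 + 2*x) (t(x) = (-7 + x)*(x + (6 + x)) = (-7 + x)*(6 + 2*x))
(t(-4) + 25)*U = ((-42 - 8*(-4) + 2*(-4)**2) + 25)*6 = ((-42 + 32 + 2*16) + 25)*6 = ((-42 + 32 + 32) + 25)*6 = (22 + 25)*6 = 47*6 = 282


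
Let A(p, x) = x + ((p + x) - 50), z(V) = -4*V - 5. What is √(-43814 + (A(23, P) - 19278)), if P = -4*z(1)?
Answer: I*√63047 ≈ 251.09*I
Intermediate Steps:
z(V) = -5 - 4*V
P = 36 (P = -4*(-5 - 4*1) = -4*(-5 - 4) = -4*(-9) = 36)
A(p, x) = -50 + p + 2*x (A(p, x) = x + (-50 + p + x) = -50 + p + 2*x)
√(-43814 + (A(23, P) - 19278)) = √(-43814 + ((-50 + 23 + 2*36) - 19278)) = √(-43814 + ((-50 + 23 + 72) - 19278)) = √(-43814 + (45 - 19278)) = √(-43814 - 19233) = √(-63047) = I*√63047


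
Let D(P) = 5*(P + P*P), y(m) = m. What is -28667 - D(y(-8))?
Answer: -28947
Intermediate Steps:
D(P) = 5*P + 5*P**2 (D(P) = 5*(P + P**2) = 5*P + 5*P**2)
-28667 - D(y(-8)) = -28667 - 5*(-8)*(1 - 8) = -28667 - 5*(-8)*(-7) = -28667 - 1*280 = -28667 - 280 = -28947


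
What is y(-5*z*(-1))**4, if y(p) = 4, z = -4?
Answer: 256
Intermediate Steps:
y(-5*z*(-1))**4 = 4**4 = 256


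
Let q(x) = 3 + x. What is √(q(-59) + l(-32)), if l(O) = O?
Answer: 2*I*√22 ≈ 9.3808*I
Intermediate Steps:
√(q(-59) + l(-32)) = √((3 - 59) - 32) = √(-56 - 32) = √(-88) = 2*I*√22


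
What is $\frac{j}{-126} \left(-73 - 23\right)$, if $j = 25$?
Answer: $\frac{400}{21} \approx 19.048$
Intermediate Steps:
$\frac{j}{-126} \left(-73 - 23\right) = \frac{25}{-126} \left(-73 - 23\right) = 25 \left(- \frac{1}{126}\right) \left(-96\right) = \left(- \frac{25}{126}\right) \left(-96\right) = \frac{400}{21}$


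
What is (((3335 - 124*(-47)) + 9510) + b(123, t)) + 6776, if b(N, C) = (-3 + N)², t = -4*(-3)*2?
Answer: 39849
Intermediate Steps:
t = 24 (t = 12*2 = 24)
(((3335 - 124*(-47)) + 9510) + b(123, t)) + 6776 = (((3335 - 124*(-47)) + 9510) + (-3 + 123)²) + 6776 = (((3335 + 5828) + 9510) + 120²) + 6776 = ((9163 + 9510) + 14400) + 6776 = (18673 + 14400) + 6776 = 33073 + 6776 = 39849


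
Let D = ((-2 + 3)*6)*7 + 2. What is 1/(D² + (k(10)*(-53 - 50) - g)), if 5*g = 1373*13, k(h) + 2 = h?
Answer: -5/12289 ≈ -0.00040687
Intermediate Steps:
k(h) = -2 + h
g = 17849/5 (g = (1373*13)/5 = (⅕)*17849 = 17849/5 ≈ 3569.8)
D = 44 (D = (1*6)*7 + 2 = 6*7 + 2 = 42 + 2 = 44)
1/(D² + (k(10)*(-53 - 50) - g)) = 1/(44² + ((-2 + 10)*(-53 - 50) - 1*17849/5)) = 1/(1936 + (8*(-103) - 17849/5)) = 1/(1936 + (-824 - 17849/5)) = 1/(1936 - 21969/5) = 1/(-12289/5) = -5/12289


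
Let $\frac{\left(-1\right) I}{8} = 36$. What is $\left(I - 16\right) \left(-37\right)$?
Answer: $11248$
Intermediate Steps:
$I = -288$ ($I = \left(-8\right) 36 = -288$)
$\left(I - 16\right) \left(-37\right) = \left(-288 - 16\right) \left(-37\right) = \left(-304\right) \left(-37\right) = 11248$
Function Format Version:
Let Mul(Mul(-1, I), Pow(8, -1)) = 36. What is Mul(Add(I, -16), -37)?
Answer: 11248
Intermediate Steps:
I = -288 (I = Mul(-8, 36) = -288)
Mul(Add(I, -16), -37) = Mul(Add(-288, -16), -37) = Mul(-304, -37) = 11248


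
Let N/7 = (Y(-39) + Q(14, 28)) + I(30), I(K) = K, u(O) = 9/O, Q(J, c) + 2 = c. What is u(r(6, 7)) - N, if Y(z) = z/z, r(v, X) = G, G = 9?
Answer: -398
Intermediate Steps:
r(v, X) = 9
Q(J, c) = -2 + c
Y(z) = 1
N = 399 (N = 7*((1 + (-2 + 28)) + 30) = 7*((1 + 26) + 30) = 7*(27 + 30) = 7*57 = 399)
u(r(6, 7)) - N = 9/9 - 1*399 = 9*(⅑) - 399 = 1 - 399 = -398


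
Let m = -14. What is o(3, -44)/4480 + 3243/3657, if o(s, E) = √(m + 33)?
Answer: 47/53 + √19/4480 ≈ 0.88777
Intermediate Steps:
o(s, E) = √19 (o(s, E) = √(-14 + 33) = √19)
o(3, -44)/4480 + 3243/3657 = √19/4480 + 3243/3657 = √19*(1/4480) + 3243*(1/3657) = √19/4480 + 47/53 = 47/53 + √19/4480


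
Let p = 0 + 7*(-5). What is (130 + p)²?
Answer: 9025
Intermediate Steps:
p = -35 (p = 0 - 35 = -35)
(130 + p)² = (130 - 35)² = 95² = 9025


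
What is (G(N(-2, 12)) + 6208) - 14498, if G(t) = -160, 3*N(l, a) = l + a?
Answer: -8450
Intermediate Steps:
N(l, a) = a/3 + l/3 (N(l, a) = (l + a)/3 = (a + l)/3 = a/3 + l/3)
(G(N(-2, 12)) + 6208) - 14498 = (-160 + 6208) - 14498 = 6048 - 14498 = -8450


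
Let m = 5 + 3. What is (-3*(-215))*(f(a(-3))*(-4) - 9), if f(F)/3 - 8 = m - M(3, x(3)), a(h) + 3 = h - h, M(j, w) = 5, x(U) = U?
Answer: -90945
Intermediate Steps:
a(h) = -3 (a(h) = -3 + (h - h) = -3 + 0 = -3)
m = 8
f(F) = 33 (f(F) = 24 + 3*(8 - 1*5) = 24 + 3*(8 - 5) = 24 + 3*3 = 24 + 9 = 33)
(-3*(-215))*(f(a(-3))*(-4) - 9) = (-3*(-215))*(33*(-4) - 9) = 645*(-132 - 9) = 645*(-141) = -90945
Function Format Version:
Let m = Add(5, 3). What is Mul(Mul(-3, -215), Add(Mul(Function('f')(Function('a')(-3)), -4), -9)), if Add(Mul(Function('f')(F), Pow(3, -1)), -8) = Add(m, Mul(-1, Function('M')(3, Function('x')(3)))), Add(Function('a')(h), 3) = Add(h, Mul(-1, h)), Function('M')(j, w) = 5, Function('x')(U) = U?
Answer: -90945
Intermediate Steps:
Function('a')(h) = -3 (Function('a')(h) = Add(-3, Add(h, Mul(-1, h))) = Add(-3, 0) = -3)
m = 8
Function('f')(F) = 33 (Function('f')(F) = Add(24, Mul(3, Add(8, Mul(-1, 5)))) = Add(24, Mul(3, Add(8, -5))) = Add(24, Mul(3, 3)) = Add(24, 9) = 33)
Mul(Mul(-3, -215), Add(Mul(Function('f')(Function('a')(-3)), -4), -9)) = Mul(Mul(-3, -215), Add(Mul(33, -4), -9)) = Mul(645, Add(-132, -9)) = Mul(645, -141) = -90945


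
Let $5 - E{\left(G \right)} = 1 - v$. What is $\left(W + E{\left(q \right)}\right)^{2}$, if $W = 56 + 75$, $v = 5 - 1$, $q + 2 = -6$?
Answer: $19321$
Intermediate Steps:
$q = -8$ ($q = -2 - 6 = -8$)
$v = 4$
$E{\left(G \right)} = 8$ ($E{\left(G \right)} = 5 - \left(1 - 4\right) = 5 - -3 = 5 + 3 = 8$)
$W = 131$
$\left(W + E{\left(q \right)}\right)^{2} = \left(131 + 8\right)^{2} = 139^{2} = 19321$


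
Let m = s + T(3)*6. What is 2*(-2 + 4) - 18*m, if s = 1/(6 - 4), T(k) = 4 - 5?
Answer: 103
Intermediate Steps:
T(k) = -1
s = ½ (s = 1/2 = ½ ≈ 0.50000)
m = -11/2 (m = ½ - 1*6 = ½ - 6 = -11/2 ≈ -5.5000)
2*(-2 + 4) - 18*m = 2*(-2 + 4) - 18*(-11/2) = 2*2 + 99 = 4 + 99 = 103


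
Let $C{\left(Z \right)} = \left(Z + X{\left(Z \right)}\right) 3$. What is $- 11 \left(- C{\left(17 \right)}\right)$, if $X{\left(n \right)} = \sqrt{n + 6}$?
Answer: $561 + 33 \sqrt{23} \approx 719.26$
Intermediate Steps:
$X{\left(n \right)} = \sqrt{6 + n}$
$C{\left(Z \right)} = 3 Z + 3 \sqrt{6 + Z}$ ($C{\left(Z \right)} = \left(Z + \sqrt{6 + Z}\right) 3 = 3 Z + 3 \sqrt{6 + Z}$)
$- 11 \left(- C{\left(17 \right)}\right) = - 11 \left(- (3 \cdot 17 + 3 \sqrt{6 + 17})\right) = - 11 \left(- (51 + 3 \sqrt{23})\right) = - 11 \left(-51 - 3 \sqrt{23}\right) = 561 + 33 \sqrt{23}$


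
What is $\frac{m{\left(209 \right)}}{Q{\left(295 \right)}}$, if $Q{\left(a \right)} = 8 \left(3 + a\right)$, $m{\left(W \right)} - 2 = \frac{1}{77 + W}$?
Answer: $\frac{573}{681824} \approx 0.00084039$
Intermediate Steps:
$m{\left(W \right)} = 2 + \frac{1}{77 + W}$
$Q{\left(a \right)} = 24 + 8 a$
$\frac{m{\left(209 \right)}}{Q{\left(295 \right)}} = \frac{\frac{1}{77 + 209} \left(155 + 2 \cdot 209\right)}{24 + 8 \cdot 295} = \frac{\frac{1}{286} \left(155 + 418\right)}{24 + 2360} = \frac{\frac{1}{286} \cdot 573}{2384} = \frac{573}{286} \cdot \frac{1}{2384} = \frac{573}{681824}$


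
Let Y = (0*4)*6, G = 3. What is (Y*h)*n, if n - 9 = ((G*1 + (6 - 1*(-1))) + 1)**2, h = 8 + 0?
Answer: 0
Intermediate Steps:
h = 8
Y = 0 (Y = 0*6 = 0)
n = 130 (n = 9 + ((3*1 + (6 - 1*(-1))) + 1)**2 = 9 + ((3 + (6 + 1)) + 1)**2 = 9 + ((3 + 7) + 1)**2 = 9 + (10 + 1)**2 = 9 + 11**2 = 9 + 121 = 130)
(Y*h)*n = (0*8)*130 = 0*130 = 0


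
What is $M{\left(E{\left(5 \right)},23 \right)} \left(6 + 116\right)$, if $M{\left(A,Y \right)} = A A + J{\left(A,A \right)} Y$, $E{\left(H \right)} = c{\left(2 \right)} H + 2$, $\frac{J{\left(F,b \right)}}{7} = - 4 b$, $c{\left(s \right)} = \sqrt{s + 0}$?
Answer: $-150548 - 390400 \sqrt{2} \approx -7.0266 \cdot 10^{5}$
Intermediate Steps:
$c{\left(s \right)} = \sqrt{s}$
$J{\left(F,b \right)} = - 28 b$ ($J{\left(F,b \right)} = 7 \left(- 4 b\right) = - 28 b$)
$E{\left(H \right)} = 2 + H \sqrt{2}$ ($E{\left(H \right)} = \sqrt{2} H + 2 = H \sqrt{2} + 2 = 2 + H \sqrt{2}$)
$M{\left(A,Y \right)} = A^{2} - 28 A Y$ ($M{\left(A,Y \right)} = A A + - 28 A Y = A^{2} - 28 A Y$)
$M{\left(E{\left(5 \right)},23 \right)} \left(6 + 116\right) = \left(2 + 5 \sqrt{2}\right) \left(\left(2 + 5 \sqrt{2}\right) - 644\right) \left(6 + 116\right) = \left(2 + 5 \sqrt{2}\right) \left(\left(2 + 5 \sqrt{2}\right) - 644\right) 122 = \left(2 + 5 \sqrt{2}\right) \left(-642 + 5 \sqrt{2}\right) 122 = \left(-642 + 5 \sqrt{2}\right) \left(2 + 5 \sqrt{2}\right) 122 = 122 \left(-642 + 5 \sqrt{2}\right) \left(2 + 5 \sqrt{2}\right)$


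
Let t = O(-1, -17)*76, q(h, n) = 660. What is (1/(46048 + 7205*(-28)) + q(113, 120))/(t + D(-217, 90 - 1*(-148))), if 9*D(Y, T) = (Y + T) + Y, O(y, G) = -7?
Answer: -924810471/775968928 ≈ -1.1918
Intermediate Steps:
D(Y, T) = T/9 + 2*Y/9 (D(Y, T) = ((Y + T) + Y)/9 = ((T + Y) + Y)/9 = (T + 2*Y)/9 = T/9 + 2*Y/9)
t = -532 (t = -7*76 = -532)
(1/(46048 + 7205*(-28)) + q(113, 120))/(t + D(-217, 90 - 1*(-148))) = (1/(46048 + 7205*(-28)) + 660)/(-532 + ((90 - 1*(-148))/9 + (2/9)*(-217))) = (1/(46048 - 201740) + 660)/(-532 + ((90 + 148)/9 - 434/9)) = (1/(-155692) + 660)/(-532 + ((⅑)*238 - 434/9)) = (-1/155692 + 660)/(-532 + (238/9 - 434/9)) = 102756719/(155692*(-532 - 196/9)) = 102756719/(155692*(-4984/9)) = (102756719/155692)*(-9/4984) = -924810471/775968928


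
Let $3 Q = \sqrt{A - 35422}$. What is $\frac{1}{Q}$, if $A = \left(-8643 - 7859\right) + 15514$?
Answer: $- \frac{3 i \sqrt{36410}}{36410} \approx - 0.015722 i$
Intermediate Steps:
$A = -988$ ($A = -16502 + 15514 = -988$)
$Q = \frac{i \sqrt{36410}}{3}$ ($Q = \frac{\sqrt{-988 - 35422}}{3} = \frac{\sqrt{-36410}}{3} = \frac{i \sqrt{36410}}{3} \approx 63.605 i$)
$\frac{1}{Q} = \frac{1}{\frac{1}{3} i \sqrt{36410}} = - \frac{3 i \sqrt{36410}}{36410}$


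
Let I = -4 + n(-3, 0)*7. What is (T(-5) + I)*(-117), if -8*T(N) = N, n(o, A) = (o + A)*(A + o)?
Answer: -55809/8 ≈ -6976.1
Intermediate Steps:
n(o, A) = (A + o)**2 (n(o, A) = (A + o)*(A + o) = (A + o)**2)
T(N) = -N/8
I = 59 (I = -4 + (0 - 3)**2*7 = -4 + (-3)**2*7 = -4 + 9*7 = -4 + 63 = 59)
(T(-5) + I)*(-117) = (-1/8*(-5) + 59)*(-117) = (5/8 + 59)*(-117) = (477/8)*(-117) = -55809/8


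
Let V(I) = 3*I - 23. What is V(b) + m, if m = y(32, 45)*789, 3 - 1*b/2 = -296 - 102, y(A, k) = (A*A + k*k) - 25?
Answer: 2388319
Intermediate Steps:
y(A, k) = -25 + A**2 + k**2 (y(A, k) = (A**2 + k**2) - 25 = -25 + A**2 + k**2)
b = 802 (b = 6 - 2*(-296 - 102) = 6 - 2*(-398) = 6 + 796 = 802)
V(I) = -23 + 3*I
m = 2385936 (m = (-25 + 32**2 + 45**2)*789 = (-25 + 1024 + 2025)*789 = 3024*789 = 2385936)
V(b) + m = (-23 + 3*802) + 2385936 = (-23 + 2406) + 2385936 = 2383 + 2385936 = 2388319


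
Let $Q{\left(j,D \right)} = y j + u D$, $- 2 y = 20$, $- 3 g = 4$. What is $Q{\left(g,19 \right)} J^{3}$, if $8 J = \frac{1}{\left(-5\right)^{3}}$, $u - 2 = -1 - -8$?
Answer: $- \frac{553}{3000000000} \approx -1.8433 \cdot 10^{-7}$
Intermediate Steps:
$g = - \frac{4}{3}$ ($g = \left(- \frac{1}{3}\right) 4 = - \frac{4}{3} \approx -1.3333$)
$y = -10$ ($y = \left(- \frac{1}{2}\right) 20 = -10$)
$u = 9$ ($u = 2 - -7 = 2 + \left(-1 + 8\right) = 2 + 7 = 9$)
$Q{\left(j,D \right)} = - 10 j + 9 D$
$J = - \frac{1}{1000}$ ($J = \frac{1}{8 \left(-5\right)^{3}} = \frac{1}{8 \left(-125\right)} = \frac{1}{8} \left(- \frac{1}{125}\right) = - \frac{1}{1000} \approx -0.001$)
$Q{\left(g,19 \right)} J^{3} = \left(\left(-10\right) \left(- \frac{4}{3}\right) + 9 \cdot 19\right) \left(- \frac{1}{1000}\right)^{3} = \left(\frac{40}{3} + 171\right) \left(- \frac{1}{1000000000}\right) = \frac{553}{3} \left(- \frac{1}{1000000000}\right) = - \frac{553}{3000000000}$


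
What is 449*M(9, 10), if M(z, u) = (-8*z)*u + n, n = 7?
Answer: -320137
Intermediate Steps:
M(z, u) = 7 - 8*u*z (M(z, u) = (-8*z)*u + 7 = -8*u*z + 7 = 7 - 8*u*z)
449*M(9, 10) = 449*(7 - 8*10*9) = 449*(7 - 720) = 449*(-713) = -320137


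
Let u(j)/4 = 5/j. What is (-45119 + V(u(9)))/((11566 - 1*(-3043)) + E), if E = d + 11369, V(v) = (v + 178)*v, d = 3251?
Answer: -3622199/2367549 ≈ -1.5299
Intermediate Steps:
u(j) = 20/j (u(j) = 4*(5/j) = 20/j)
V(v) = v*(178 + v) (V(v) = (178 + v)*v = v*(178 + v))
E = 14620 (E = 3251 + 11369 = 14620)
(-45119 + V(u(9)))/((11566 - 1*(-3043)) + E) = (-45119 + (20/9)*(178 + 20/9))/((11566 - 1*(-3043)) + 14620) = (-45119 + (20*(⅑))*(178 + 20*(⅑)))/((11566 + 3043) + 14620) = (-45119 + 20*(178 + 20/9)/9)/(14609 + 14620) = (-45119 + (20/9)*(1622/9))/29229 = (-45119 + 32440/81)*(1/29229) = -3622199/81*1/29229 = -3622199/2367549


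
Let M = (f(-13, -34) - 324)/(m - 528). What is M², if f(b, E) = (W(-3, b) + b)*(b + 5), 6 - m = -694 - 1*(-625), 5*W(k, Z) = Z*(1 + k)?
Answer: 190096/570025 ≈ 0.33349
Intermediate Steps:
W(k, Z) = Z*(1 + k)/5 (W(k, Z) = (Z*(1 + k))/5 = Z*(1 + k)/5)
m = 75 (m = 6 - (-694 - 1*(-625)) = 6 - (-694 + 625) = 6 - 1*(-69) = 6 + 69 = 75)
f(b, E) = 3*b*(5 + b)/5 (f(b, E) = (b*(1 - 3)/5 + b)*(b + 5) = ((⅕)*b*(-2) + b)*(5 + b) = (-2*b/5 + b)*(5 + b) = (3*b/5)*(5 + b) = 3*b*(5 + b)/5)
M = 436/755 (M = ((⅗)*(-13)*(5 - 13) - 324)/(75 - 528) = ((⅗)*(-13)*(-8) - 324)/(-453) = (312/5 - 324)*(-1/453) = -1308/5*(-1/453) = 436/755 ≈ 0.57748)
M² = (436/755)² = 190096/570025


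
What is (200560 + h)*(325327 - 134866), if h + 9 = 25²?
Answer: 38316182136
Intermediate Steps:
h = 616 (h = -9 + 25² = -9 + 625 = 616)
(200560 + h)*(325327 - 134866) = (200560 + 616)*(325327 - 134866) = 201176*190461 = 38316182136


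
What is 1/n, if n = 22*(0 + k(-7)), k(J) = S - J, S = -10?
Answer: -1/66 ≈ -0.015152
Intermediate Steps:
k(J) = -10 - J
n = -66 (n = 22*(0 + (-10 - 1*(-7))) = 22*(0 + (-10 + 7)) = 22*(0 - 3) = 22*(-3) = -66)
1/n = 1/(-66) = -1/66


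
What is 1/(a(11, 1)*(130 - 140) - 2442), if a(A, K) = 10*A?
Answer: -1/3542 ≈ -0.00028233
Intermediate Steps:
1/(a(11, 1)*(130 - 140) - 2442) = 1/((10*11)*(130 - 140) - 2442) = 1/(110*(-10) - 2442) = 1/(-1100 - 2442) = 1/(-3542) = -1/3542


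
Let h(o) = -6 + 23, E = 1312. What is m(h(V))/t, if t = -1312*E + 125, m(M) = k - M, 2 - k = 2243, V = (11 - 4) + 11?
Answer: 2258/1721219 ≈ 0.0013119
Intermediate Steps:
V = 18 (V = 7 + 11 = 18)
h(o) = 17
k = -2241 (k = 2 - 1*2243 = 2 - 2243 = -2241)
m(M) = -2241 - M
t = -1721219 (t = -1312*1312 + 125 = -1721344 + 125 = -1721219)
m(h(V))/t = (-2241 - 1*17)/(-1721219) = (-2241 - 17)*(-1/1721219) = -2258*(-1/1721219) = 2258/1721219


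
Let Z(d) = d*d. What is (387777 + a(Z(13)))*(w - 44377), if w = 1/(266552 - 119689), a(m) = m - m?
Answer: -15504750313650/901 ≈ -1.7208e+10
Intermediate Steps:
Z(d) = d²
a(m) = 0
w = 1/146863 ≈ 6.8091e-6
(387777 + a(Z(13)))*(w - 44377) = (387777 + 0)*(1/146863 - 44377) = 387777*(-6517339350/146863) = -15504750313650/901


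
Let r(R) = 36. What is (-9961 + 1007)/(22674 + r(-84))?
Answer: -4477/11355 ≈ -0.39428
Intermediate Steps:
(-9961 + 1007)/(22674 + r(-84)) = (-9961 + 1007)/(22674 + 36) = -8954/22710 = -8954*1/22710 = -4477/11355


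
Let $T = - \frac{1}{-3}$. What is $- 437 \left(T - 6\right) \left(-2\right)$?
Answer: $- \frac{14858}{3} \approx -4952.7$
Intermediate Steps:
$T = \frac{1}{3}$ ($T = \left(-1\right) \left(- \frac{1}{3}\right) = \frac{1}{3} \approx 0.33333$)
$- 437 \left(T - 6\right) \left(-2\right) = - 437 \left(\frac{1}{3} - 6\right) \left(-2\right) = - 437 \left(\left(- \frac{17}{3}\right) \left(-2\right)\right) = \left(-437\right) \frac{34}{3} = - \frac{14858}{3}$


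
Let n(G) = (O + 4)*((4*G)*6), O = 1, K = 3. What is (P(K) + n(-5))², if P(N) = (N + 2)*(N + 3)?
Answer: 324900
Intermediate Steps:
P(N) = (2 + N)*(3 + N)
n(G) = 120*G (n(G) = (1 + 4)*((4*G)*6) = 5*(24*G) = 120*G)
(P(K) + n(-5))² = ((6 + 3² + 5*3) + 120*(-5))² = ((6 + 9 + 15) - 600)² = (30 - 600)² = (-570)² = 324900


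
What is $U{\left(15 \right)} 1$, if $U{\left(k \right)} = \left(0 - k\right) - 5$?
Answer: $-20$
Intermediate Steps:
$U{\left(k \right)} = -5 - k$ ($U{\left(k \right)} = - k - 5 = -5 - k$)
$U{\left(15 \right)} 1 = \left(-5 - 15\right) 1 = \left(-20\right) 1 = -20$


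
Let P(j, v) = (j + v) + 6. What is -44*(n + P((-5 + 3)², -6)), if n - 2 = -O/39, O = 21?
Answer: -3124/13 ≈ -240.31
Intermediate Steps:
P(j, v) = 6 + j + v
n = 19/13 (n = 2 - 21/39 = 2 - 1*7/13 = 2 - 7/13 = 19/13 ≈ 1.4615)
-44*(n + P((-5 + 3)², -6)) = -44*(19/13 + (6 + (-5 + 3)² - 6)) = -44*(19/13 + (6 + (-2)² - 6)) = -44*(19/13 + (6 + 4 - 6)) = -44*(19/13 + 4) = -44*71/13 = -3124/13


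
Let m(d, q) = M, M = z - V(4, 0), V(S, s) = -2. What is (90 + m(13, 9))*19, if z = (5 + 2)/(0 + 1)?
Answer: 1881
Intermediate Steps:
z = 7 (z = 7/1 = 7*1 = 7)
M = 9 (M = 7 - 1*(-2) = 7 + 2 = 9)
m(d, q) = 9
(90 + m(13, 9))*19 = (90 + 9)*19 = 99*19 = 1881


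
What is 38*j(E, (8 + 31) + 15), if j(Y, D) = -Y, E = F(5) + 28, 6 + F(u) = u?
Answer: -1026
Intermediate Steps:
F(u) = -6 + u
E = 27 (E = (-6 + 5) + 28 = -1 + 28 = 27)
38*j(E, (8 + 31) + 15) = 38*(-1*27) = 38*(-27) = -1026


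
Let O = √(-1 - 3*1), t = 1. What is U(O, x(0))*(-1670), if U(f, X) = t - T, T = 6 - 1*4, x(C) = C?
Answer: 1670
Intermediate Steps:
T = 2 (T = 6 - 4 = 2)
O = 2*I (O = √(-1 - 3) = √(-4) = 2*I ≈ 2.0*I)
U(f, X) = -1 (U(f, X) = 1 - 1*2 = 1 - 2 = -1)
U(O, x(0))*(-1670) = -1*(-1670) = 1670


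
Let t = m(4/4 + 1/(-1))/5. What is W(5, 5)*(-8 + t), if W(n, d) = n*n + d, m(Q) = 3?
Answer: -222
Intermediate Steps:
W(n, d) = d + n**2 (W(n, d) = n**2 + d = d + n**2)
t = 3/5 ≈ 0.60000
W(5, 5)*(-8 + t) = (5 + 5**2)*(-8 + 3/5) = (5 + 25)*(-37/5) = 30*(-37/5) = -222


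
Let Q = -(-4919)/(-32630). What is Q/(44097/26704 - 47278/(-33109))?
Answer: -2174549059192/44417902134775 ≈ -0.048957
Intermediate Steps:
Q = -4919/32630 (Q = -(-4919)*(-1)/32630 = -1*4919/32630 = -4919/32630 ≈ -0.15075)
Q/(44097/26704 - 47278/(-33109)) = -4919/(32630*(44097/26704 - 47278/(-33109))) = -4919/(32630*(44097*(1/26704) - 47278*(-1/33109))) = -4919/(32630*(44097/26704 + 47278/33109)) = -4919/(32630*2722519285/884142736) = -4919/32630*884142736/2722519285 = -2174549059192/44417902134775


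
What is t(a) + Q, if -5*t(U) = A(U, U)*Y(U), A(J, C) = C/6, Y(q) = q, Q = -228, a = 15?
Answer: -471/2 ≈ -235.50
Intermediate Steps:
A(J, C) = C/6 (A(J, C) = C*(⅙) = C/6)
t(U) = -U²/30 (t(U) = -U/6*U/5 = -U²/30)
t(a) + Q = -1/30*15² - 228 = -1/30*225 - 228 = -15/2 - 228 = -471/2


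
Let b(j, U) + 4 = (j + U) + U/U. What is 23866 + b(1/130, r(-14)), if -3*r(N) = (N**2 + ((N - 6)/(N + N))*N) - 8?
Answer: 9283433/390 ≈ 23804.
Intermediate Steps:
r(N) = 11/3 - N**2/3 - N/6 (r(N) = -((N**2 + ((N - 6)/(N + N))*N) - 8)/3 = -((N**2 + ((-6 + N)/((2*N)))*N) - 8)/3 = -((N**2 + ((-6 + N)*(1/(2*N)))*N) - 8)/3 = -((N**2 + ((-6 + N)/(2*N))*N) - 8)/3 = -((N**2 + (-3 + N/2)) - 8)/3 = -((-3 + N**2 + N/2) - 8)/3 = -(-11 + N**2 + N/2)/3 = 11/3 - N**2/3 - N/6)
b(j, U) = -3 + U + j (b(j, U) = -4 + ((j + U) + U/U) = -4 + ((U + j) + 1) = -4 + (1 + U + j) = -3 + U + j)
23866 + b(1/130, r(-14)) = 23866 + (-3 + (11/3 - 1/3*(-14)**2 - 1/6*(-14)) + 1/130) = 23866 + (-3 + (11/3 - 1/3*196 + 7/3) + 1/130) = 23866 + (-3 + (11/3 - 196/3 + 7/3) + 1/130) = 23866 + (-3 - 178/3 + 1/130) = 23866 - 24307/390 = 9283433/390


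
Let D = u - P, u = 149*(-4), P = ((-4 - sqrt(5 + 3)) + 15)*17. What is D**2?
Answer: 615401 - 53244*sqrt(2) ≈ 5.4010e+5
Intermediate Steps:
P = 187 - 34*sqrt(2) (P = ((-4 - sqrt(8)) + 15)*17 = ((-4 - 2*sqrt(2)) + 15)*17 = (11 - 2*sqrt(2))*17 = 187 - 34*sqrt(2) ≈ 138.92)
u = -596
D = -783 + 34*sqrt(2) (D = -596 - (187 - 34*sqrt(2)) = -596 + (-187 + 34*sqrt(2)) = -783 + 34*sqrt(2) ≈ -734.92)
D**2 = (-783 + 34*sqrt(2))**2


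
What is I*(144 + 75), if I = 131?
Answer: 28689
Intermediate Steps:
I*(144 + 75) = 131*(144 + 75) = 131*219 = 28689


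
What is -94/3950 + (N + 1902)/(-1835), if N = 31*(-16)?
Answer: -572619/724825 ≈ -0.79001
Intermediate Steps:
N = -496
-94/3950 + (N + 1902)/(-1835) = -94/3950 + (-496 + 1902)/(-1835) = -94*1/3950 + 1406*(-1/1835) = -47/1975 - 1406/1835 = -572619/724825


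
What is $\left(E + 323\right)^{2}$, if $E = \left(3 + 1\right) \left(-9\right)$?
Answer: $82369$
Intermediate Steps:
$E = -36$ ($E = 4 \left(-9\right) = -36$)
$\left(E + 323\right)^{2} = \left(-36 + 323\right)^{2} = 287^{2} = 82369$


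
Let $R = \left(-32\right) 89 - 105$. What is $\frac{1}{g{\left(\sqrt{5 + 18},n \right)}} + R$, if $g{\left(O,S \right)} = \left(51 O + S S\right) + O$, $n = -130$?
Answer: $- \frac{1247370799}{422408} - \frac{\sqrt{23}}{5491304} \approx -2953.0$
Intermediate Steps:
$g{\left(O,S \right)} = S^{2} + 52 O$ ($g{\left(O,S \right)} = \left(51 O + S^{2}\right) + O = \left(S^{2} + 51 O\right) + O = S^{2} + 52 O$)
$R = -2953$ ($R = -2848 - 105 = -2953$)
$\frac{1}{g{\left(\sqrt{5 + 18},n \right)}} + R = \frac{1}{\left(-130\right)^{2} + 52 \sqrt{5 + 18}} - 2953 = \frac{1}{16900 + 52 \sqrt{23}} - 2953 = -2953 + \frac{1}{16900 + 52 \sqrt{23}}$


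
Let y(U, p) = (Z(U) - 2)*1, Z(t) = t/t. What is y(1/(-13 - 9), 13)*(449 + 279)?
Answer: -728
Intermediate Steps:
Z(t) = 1
y(U, p) = -1 (y(U, p) = (1 - 2)*1 = -1*1 = -1)
y(1/(-13 - 9), 13)*(449 + 279) = -(449 + 279) = -1*728 = -728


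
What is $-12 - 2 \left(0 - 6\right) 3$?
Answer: $24$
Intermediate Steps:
$-12 - 2 \left(0 - 6\right) 3 = -12 - 2 \left(\left(-6\right) 3\right) = -12 - -36 = -12 + 36 = 24$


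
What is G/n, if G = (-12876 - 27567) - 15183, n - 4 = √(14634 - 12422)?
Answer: 18542/183 - 9271*√553/183 ≈ -1090.0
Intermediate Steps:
n = 4 + 2*√553 (n = 4 + √(14634 - 12422) = 4 + √2212 = 4 + 2*√553 ≈ 51.032)
G = -55626 (G = -40443 - 15183 = -55626)
G/n = -55626/(4 + 2*√553)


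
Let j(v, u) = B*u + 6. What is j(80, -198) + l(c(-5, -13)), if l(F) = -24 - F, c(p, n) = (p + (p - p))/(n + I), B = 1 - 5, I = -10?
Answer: 17797/23 ≈ 773.78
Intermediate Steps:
B = -4
c(p, n) = p/(-10 + n) (c(p, n) = (p + (p - p))/(n - 10) = (p + 0)/(-10 + n) = p/(-10 + n))
j(v, u) = 6 - 4*u (j(v, u) = -4*u + 6 = 6 - 4*u)
j(80, -198) + l(c(-5, -13)) = (6 - 4*(-198)) + (-24 - (-5)/(-10 - 13)) = (6 + 792) + (-24 - (-5)/(-23)) = 798 + (-24 - (-5)*(-1)/23) = 798 + (-24 - 1*5/23) = 798 + (-24 - 5/23) = 798 - 557/23 = 17797/23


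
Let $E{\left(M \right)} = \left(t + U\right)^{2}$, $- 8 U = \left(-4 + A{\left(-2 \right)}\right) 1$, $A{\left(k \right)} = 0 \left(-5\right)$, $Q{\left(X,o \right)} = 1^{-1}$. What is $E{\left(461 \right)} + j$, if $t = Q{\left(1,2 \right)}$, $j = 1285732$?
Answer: $\frac{5142937}{4} \approx 1.2857 \cdot 10^{6}$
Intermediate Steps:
$Q{\left(X,o \right)} = 1$
$A{\left(k \right)} = 0$
$t = 1$
$U = \frac{1}{2}$ ($U = - \frac{\left(-4 + 0\right) 1}{8} = - \frac{\left(-4\right) 1}{8} = \left(- \frac{1}{8}\right) \left(-4\right) = \frac{1}{2} \approx 0.5$)
$E{\left(M \right)} = \frac{9}{4}$ ($E{\left(M \right)} = \left(1 + \frac{1}{2}\right)^{2} = \left(\frac{3}{2}\right)^{2} = \frac{9}{4}$)
$E{\left(461 \right)} + j = \frac{9}{4} + 1285732 = \frac{5142937}{4}$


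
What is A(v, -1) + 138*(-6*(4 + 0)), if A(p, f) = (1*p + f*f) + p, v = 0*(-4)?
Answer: -3311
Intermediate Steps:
v = 0
A(p, f) = f² + 2*p (A(p, f) = (p + f²) + p = f² + 2*p)
A(v, -1) + 138*(-6*(4 + 0)) = ((-1)² + 2*0) + 138*(-6*(4 + 0)) = (1 + 0) + 138*(-6*4) = 1 + 138*(-24) = 1 - 3312 = -3311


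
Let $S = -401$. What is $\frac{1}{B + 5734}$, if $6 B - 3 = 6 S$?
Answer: $\frac{2}{10667} \approx 0.00018749$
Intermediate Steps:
$B = - \frac{801}{2}$ ($B = \frac{1}{2} + \frac{6 \left(-401\right)}{6} = \frac{1}{2} + \frac{1}{6} \left(-2406\right) = \frac{1}{2} - 401 = - \frac{801}{2} \approx -400.5$)
$\frac{1}{B + 5734} = \frac{1}{- \frac{801}{2} + 5734} = \frac{1}{\frac{10667}{2}} = \frac{2}{10667}$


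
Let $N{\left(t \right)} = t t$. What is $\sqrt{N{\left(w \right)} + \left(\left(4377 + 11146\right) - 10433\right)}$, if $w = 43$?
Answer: $3 \sqrt{771} \approx 83.301$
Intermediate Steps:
$N{\left(t \right)} = t^{2}$
$\sqrt{N{\left(w \right)} + \left(\left(4377 + 11146\right) - 10433\right)} = \sqrt{43^{2} + \left(\left(4377 + 11146\right) - 10433\right)} = \sqrt{1849 + \left(15523 - 10433\right)} = \sqrt{1849 + 5090} = \sqrt{6939} = 3 \sqrt{771}$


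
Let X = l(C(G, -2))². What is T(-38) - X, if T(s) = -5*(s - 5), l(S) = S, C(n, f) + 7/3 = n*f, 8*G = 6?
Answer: 7211/36 ≈ 200.31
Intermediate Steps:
G = ¾ (G = (⅛)*6 = ¾ ≈ 0.75000)
C(n, f) = -7/3 + f*n (C(n, f) = -7/3 + n*f = -7/3 + f*n)
T(s) = 25 - 5*s (T(s) = -5*(-5 + s) = 25 - 5*s)
X = 529/36 (X = (-7/3 - 2*¾)² = (-7/3 - 3/2)² = (-23/6)² = 529/36 ≈ 14.694)
T(-38) - X = (25 - 5*(-38)) - 1*529/36 = (25 + 190) - 529/36 = 215 - 529/36 = 7211/36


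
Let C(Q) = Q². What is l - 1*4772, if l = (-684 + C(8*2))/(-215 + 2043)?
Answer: -2180911/457 ≈ -4772.2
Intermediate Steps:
l = -107/457 (l = (-684 + (8*2)²)/(-215 + 2043) = (-684 + 16²)/1828 = (-684 + 256)*(1/1828) = -428*1/1828 = -107/457 ≈ -0.23414)
l - 1*4772 = -107/457 - 1*4772 = -107/457 - 4772 = -2180911/457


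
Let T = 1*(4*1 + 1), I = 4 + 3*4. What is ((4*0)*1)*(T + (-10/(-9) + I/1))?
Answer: 0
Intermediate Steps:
I = 16 (I = 4 + 12 = 16)
T = 5 (T = 1*(4 + 1) = 1*5 = 5)
((4*0)*1)*(T + (-10/(-9) + I/1)) = ((4*0)*1)*(5 + (-10/(-9) + 16/1)) = (0*1)*(5 + (-10*(-1/9) + 16*1)) = 0*(5 + (10/9 + 16)) = 0*(5 + 154/9) = 0*(199/9) = 0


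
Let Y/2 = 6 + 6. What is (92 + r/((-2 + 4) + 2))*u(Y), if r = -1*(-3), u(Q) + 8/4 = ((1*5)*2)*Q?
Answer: 44149/2 ≈ 22075.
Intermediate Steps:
Y = 24 (Y = 2*(6 + 6) = 2*12 = 24)
u(Q) = -2 + 10*Q (u(Q) = -2 + ((1*5)*2)*Q = -2 + (5*2)*Q = -2 + 10*Q)
r = 3
(92 + r/((-2 + 4) + 2))*u(Y) = (92 + 3/((-2 + 4) + 2))*(-2 + 10*24) = (92 + 3/(2 + 2))*(-2 + 240) = (92 + 3/4)*238 = (92 + (¼)*3)*238 = (92 + ¾)*238 = (371/4)*238 = 44149/2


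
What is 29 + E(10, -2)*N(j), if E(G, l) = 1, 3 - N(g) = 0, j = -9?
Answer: 32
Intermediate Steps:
N(g) = 3 (N(g) = 3 - 1*0 = 3 + 0 = 3)
29 + E(10, -2)*N(j) = 29 + 1*3 = 29 + 3 = 32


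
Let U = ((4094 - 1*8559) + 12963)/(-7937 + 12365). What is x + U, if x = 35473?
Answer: 78541471/2214 ≈ 35475.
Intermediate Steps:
U = 4249/2214 (U = ((4094 - 8559) + 12963)/4428 = (-4465 + 12963)*(1/4428) = 8498*(1/4428) = 4249/2214 ≈ 1.9192)
x + U = 35473 + 4249/2214 = 78541471/2214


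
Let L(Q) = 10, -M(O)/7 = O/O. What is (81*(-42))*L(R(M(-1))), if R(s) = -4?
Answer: -34020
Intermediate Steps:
M(O) = -7 (M(O) = -7*O/O = -7*1 = -7)
(81*(-42))*L(R(M(-1))) = (81*(-42))*10 = -3402*10 = -34020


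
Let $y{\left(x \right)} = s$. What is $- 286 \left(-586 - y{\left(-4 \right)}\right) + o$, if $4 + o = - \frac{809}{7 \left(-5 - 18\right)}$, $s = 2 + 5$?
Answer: $\frac{27305443}{161} \approx 1.696 \cdot 10^{5}$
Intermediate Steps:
$s = 7$
$o = \frac{165}{161}$ ($o = -4 - \frac{809}{7 \left(-5 - 18\right)} = -4 - \frac{809}{7 \left(-23\right)} = -4 - \frac{809}{-161} = -4 - - \frac{809}{161} = -4 + \frac{809}{161} = \frac{165}{161} \approx 1.0248$)
$y{\left(x \right)} = 7$
$- 286 \left(-586 - y{\left(-4 \right)}\right) + o = - 286 \left(-586 - 7\right) + \frac{165}{161} = \left(-286\right) \left(-593\right) + \frac{165}{161} = 169598 + \frac{165}{161} = \frac{27305443}{161}$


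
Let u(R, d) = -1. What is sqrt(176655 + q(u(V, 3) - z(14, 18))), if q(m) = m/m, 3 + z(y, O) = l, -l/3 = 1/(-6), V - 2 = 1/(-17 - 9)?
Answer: 4*sqrt(11041) ≈ 420.30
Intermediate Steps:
V = 51/26 (V = 2 + 1/(-17 - 9) = 2 + 1/(-26) = 2 - 1/26 = 51/26 ≈ 1.9615)
l = 1/2 (l = -3/(-6) = -3*(-1/6) = 1/2 ≈ 0.50000)
z(y, O) = -5/2 (z(y, O) = -3 + 1/2 = -5/2)
q(m) = 1
sqrt(176655 + q(u(V, 3) - z(14, 18))) = sqrt(176655 + 1) = sqrt(176656) = 4*sqrt(11041)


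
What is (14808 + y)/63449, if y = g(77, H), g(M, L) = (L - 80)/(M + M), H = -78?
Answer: 1140137/4885573 ≈ 0.23337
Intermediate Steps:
g(M, L) = (-80 + L)/(2*M) (g(M, L) = (-80 + L)/((2*M)) = (-80 + L)*(1/(2*M)) = (-80 + L)/(2*M))
y = -79/77 (y = (½)*(-80 - 78)/77 = (½)*(1/77)*(-158) = -79/77 ≈ -1.0260)
(14808 + y)/63449 = (14808 - 79/77)/63449 = (1140137/77)*(1/63449) = 1140137/4885573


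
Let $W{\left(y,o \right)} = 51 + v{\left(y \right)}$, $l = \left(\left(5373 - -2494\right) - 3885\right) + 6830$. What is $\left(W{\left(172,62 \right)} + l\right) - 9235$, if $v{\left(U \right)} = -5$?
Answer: $1623$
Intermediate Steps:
$l = 10812$ ($l = \left(\left(5373 + 2494\right) - 3885\right) + 6830 = \left(7867 - 3885\right) + 6830 = 3982 + 6830 = 10812$)
$W{\left(y,o \right)} = 46$ ($W{\left(y,o \right)} = 51 - 5 = 46$)
$\left(W{\left(172,62 \right)} + l\right) - 9235 = \left(46 + 10812\right) - 9235 = 10858 - 9235 = 1623$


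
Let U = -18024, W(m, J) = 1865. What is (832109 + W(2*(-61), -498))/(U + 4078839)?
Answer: 833974/4060815 ≈ 0.20537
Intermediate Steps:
(832109 + W(2*(-61), -498))/(U + 4078839) = (832109 + 1865)/(-18024 + 4078839) = 833974/4060815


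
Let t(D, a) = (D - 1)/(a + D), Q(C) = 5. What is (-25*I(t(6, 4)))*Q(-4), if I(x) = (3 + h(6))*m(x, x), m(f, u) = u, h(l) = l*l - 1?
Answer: -2375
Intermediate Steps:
h(l) = -1 + l² (h(l) = l² - 1 = -1 + l²)
t(D, a) = (-1 + D)/(D + a)
I(x) = 38*x (I(x) = (3 + (-1 + 6²))*x = (3 + (-1 + 36))*x = (3 + 35)*x = 38*x)
(-25*I(t(6, 4)))*Q(-4) = -950*(-1 + 6)/(6 + 4)*5 = -950*5/10*5 = -950*(⅒)*5*5 = -950/2*5 = -25*19*5 = -475*5 = -2375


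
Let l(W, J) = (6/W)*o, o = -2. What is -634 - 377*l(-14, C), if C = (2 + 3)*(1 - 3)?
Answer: -6700/7 ≈ -957.14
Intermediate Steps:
C = -10 (C = 5*(-2) = -10)
l(W, J) = -12/W (l(W, J) = (6/W)*(-2) = -12/W)
-634 - 377*l(-14, C) = -634 - (-4524)/(-14) = -634 - (-4524)*(-1)/14 = -634 - 377*6/7 = -634 - 2262/7 = -6700/7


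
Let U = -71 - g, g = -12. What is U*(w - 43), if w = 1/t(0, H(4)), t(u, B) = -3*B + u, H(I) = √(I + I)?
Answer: 2537 + 59*√2/12 ≈ 2544.0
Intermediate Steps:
H(I) = √2*√I (H(I) = √(2*I) = √2*√I)
t(u, B) = u - 3*B
U = -59 (U = -71 - 1*(-12) = -71 + 12 = -59)
w = -√2/12 (w = 1/(0 - 3*√2*√4) = 1/(0 - 3*√2*2) = 1/(0 - 6*√2) = 1/(-6*√2) = -√2/12 ≈ -0.11785)
U*(w - 43) = -59*(-√2/12 - 43) = -59*(-43 - √2/12) = 2537 + 59*√2/12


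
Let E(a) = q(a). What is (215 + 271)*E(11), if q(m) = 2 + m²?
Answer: 59778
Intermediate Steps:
E(a) = 2 + a²
(215 + 271)*E(11) = (215 + 271)*(2 + 11²) = 486*(2 + 121) = 486*123 = 59778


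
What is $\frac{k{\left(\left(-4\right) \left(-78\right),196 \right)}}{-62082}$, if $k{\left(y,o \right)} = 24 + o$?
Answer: $- \frac{110}{31041} \approx -0.0035437$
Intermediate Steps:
$\frac{k{\left(\left(-4\right) \left(-78\right),196 \right)}}{-62082} = \frac{24 + 196}{-62082} = 220 \left(- \frac{1}{62082}\right) = - \frac{110}{31041}$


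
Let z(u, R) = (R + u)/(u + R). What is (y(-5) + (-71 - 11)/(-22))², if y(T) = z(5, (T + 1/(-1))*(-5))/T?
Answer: 37636/3025 ≈ 12.442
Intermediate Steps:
z(u, R) = 1 (z(u, R) = (R + u)/(R + u) = 1)
y(T) = 1/T
(y(-5) + (-71 - 11)/(-22))² = (1/(-5) + (-71 - 11)/(-22))² = (-⅕ - 82*(-1/22))² = (-⅕ + 41/11)² = (194/55)² = 37636/3025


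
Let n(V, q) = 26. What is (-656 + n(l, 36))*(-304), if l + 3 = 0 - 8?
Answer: 191520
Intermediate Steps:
l = -11 (l = -3 + (0 - 8) = -3 - 8 = -11)
(-656 + n(l, 36))*(-304) = (-656 + 26)*(-304) = -630*(-304) = 191520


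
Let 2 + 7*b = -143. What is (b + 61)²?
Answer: 79524/49 ≈ 1622.9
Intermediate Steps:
b = -145/7 (b = -2/7 + (⅐)*(-143) = -2/7 - 143/7 = -145/7 ≈ -20.714)
(b + 61)² = (-145/7 + 61)² = (282/7)² = 79524/49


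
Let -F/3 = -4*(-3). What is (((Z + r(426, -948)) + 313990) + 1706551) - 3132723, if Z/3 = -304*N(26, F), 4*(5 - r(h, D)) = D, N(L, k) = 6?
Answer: -1117412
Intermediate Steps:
F = -36 (F = -(-12)*(-3) = -3*12 = -36)
r(h, D) = 5 - D/4
Z = -5472 (Z = 3*(-304*6) = 3*(-1824) = -5472)
(((Z + r(426, -948)) + 313990) + 1706551) - 3132723 = (((-5472 + (5 - 1/4*(-948))) + 313990) + 1706551) - 3132723 = (((-5472 + (5 + 237)) + 313990) + 1706551) - 3132723 = (((-5472 + 242) + 313990) + 1706551) - 3132723 = ((-5230 + 313990) + 1706551) - 3132723 = (308760 + 1706551) - 3132723 = 2015311 - 3132723 = -1117412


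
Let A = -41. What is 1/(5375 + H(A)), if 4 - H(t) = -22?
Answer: 1/5401 ≈ 0.00018515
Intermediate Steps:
H(t) = 26 (H(t) = 4 - 1*(-22) = 4 + 22 = 26)
1/(5375 + H(A)) = 1/(5375 + 26) = 1/5401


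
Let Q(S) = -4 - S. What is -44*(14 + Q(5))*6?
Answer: -1320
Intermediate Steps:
-44*(14 + Q(5))*6 = -44*(14 + (-4 - 1*5))*6 = -44*(14 + (-4 - 5))*6 = -44*(14 - 9)*6 = -44*5*6 = -220*6 = -1320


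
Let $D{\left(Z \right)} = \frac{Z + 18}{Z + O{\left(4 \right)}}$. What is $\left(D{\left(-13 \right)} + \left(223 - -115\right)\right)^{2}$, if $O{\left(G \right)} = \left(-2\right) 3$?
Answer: $\frac{41177889}{361} \approx 1.1407 \cdot 10^{5}$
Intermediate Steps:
$O{\left(G \right)} = -6$
$D{\left(Z \right)} = \frac{18 + Z}{-6 + Z}$ ($D{\left(Z \right)} = \frac{Z + 18}{Z - 6} = \frac{18 + Z}{-6 + Z}$)
$\left(D{\left(-13 \right)} + \left(223 - -115\right)\right)^{2} = \left(\frac{18 - 13}{-6 - 13} + \left(223 - -115\right)\right)^{2} = \left(\frac{1}{-19} \cdot 5 + \left(223 + 115\right)\right)^{2} = \left(\left(- \frac{1}{19}\right) 5 + 338\right)^{2} = \left(- \frac{5}{19} + 338\right)^{2} = \left(\frac{6417}{19}\right)^{2} = \frac{41177889}{361}$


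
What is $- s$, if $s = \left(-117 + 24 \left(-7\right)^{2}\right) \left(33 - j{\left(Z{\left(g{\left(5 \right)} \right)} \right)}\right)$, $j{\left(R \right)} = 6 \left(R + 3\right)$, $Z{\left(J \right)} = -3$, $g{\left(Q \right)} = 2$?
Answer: $-34947$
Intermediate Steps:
$j{\left(R \right)} = 18 + 6 R$ ($j{\left(R \right)} = 6 \left(3 + R\right) = 18 + 6 R$)
$s = 34947$ ($s = \left(-117 + 24 \left(-7\right)^{2}\right) \left(33 - \left(18 + 6 \left(-3\right)\right)\right) = \left(-117 + 24 \cdot 49\right) \left(33 - \left(18 - 18\right)\right) = \left(-117 + 1176\right) \left(33 - 0\right) = 1059 \left(33 + 0\right) = 1059 \cdot 33 = 34947$)
$- s = \left(-1\right) 34947 = -34947$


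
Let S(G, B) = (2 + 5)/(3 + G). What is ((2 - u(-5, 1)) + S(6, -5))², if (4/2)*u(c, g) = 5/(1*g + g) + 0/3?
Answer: 3025/1296 ≈ 2.3341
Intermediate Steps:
u(c, g) = 5/(4*g) (u(c, g) = (5/(1*g + g) + 0/3)/2 = (5/(g + g) + 0*(⅓))/2 = (5/((2*g)) + 0)/2 = (5*(1/(2*g)) + 0)/2 = (5/(2*g) + 0)/2 = (5/(2*g))/2 = 5/(4*g))
S(G, B) = 7/(3 + G)
((2 - u(-5, 1)) + S(6, -5))² = ((2 - 5/(4*1)) + 7/(3 + 6))² = ((2 - 5/4) + 7/9)² = (¾ + 7/9)² = (55/36)² = 3025/1296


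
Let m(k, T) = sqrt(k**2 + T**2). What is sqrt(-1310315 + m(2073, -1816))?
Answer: sqrt(-1310315 + sqrt(7595185)) ≈ 1143.5*I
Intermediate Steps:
m(k, T) = sqrt(T**2 + k**2)
sqrt(-1310315 + m(2073, -1816)) = sqrt(-1310315 + sqrt((-1816)**2 + 2073**2)) = sqrt(-1310315 + sqrt(3297856 + 4297329)) = sqrt(-1310315 + sqrt(7595185))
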